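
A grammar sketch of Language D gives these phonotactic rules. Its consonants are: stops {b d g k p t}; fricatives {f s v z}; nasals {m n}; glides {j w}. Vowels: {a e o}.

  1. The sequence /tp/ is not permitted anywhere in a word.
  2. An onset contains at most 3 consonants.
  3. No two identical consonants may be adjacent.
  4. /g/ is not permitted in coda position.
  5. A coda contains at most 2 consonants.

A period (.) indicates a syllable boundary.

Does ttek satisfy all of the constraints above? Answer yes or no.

no

ttek — violates constraint 3: adjacent identical consonants /tt/ → not permitted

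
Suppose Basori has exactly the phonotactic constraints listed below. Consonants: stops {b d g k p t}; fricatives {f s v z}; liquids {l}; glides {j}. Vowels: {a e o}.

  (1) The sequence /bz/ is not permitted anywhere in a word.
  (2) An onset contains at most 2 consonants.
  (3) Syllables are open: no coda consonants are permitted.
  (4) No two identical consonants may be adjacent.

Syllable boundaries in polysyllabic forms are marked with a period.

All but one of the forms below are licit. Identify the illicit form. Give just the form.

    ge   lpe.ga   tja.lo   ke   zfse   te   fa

ge — σ1 onset /g/, coda /∅/ ok → licit
lpe.ga — σ1 onset /lp/ (2C), coda /∅/ ok; σ2 onset /g/, coda /∅/ ok → licit
tja.lo — σ1 onset /tj/ (2C), coda /∅/ ok; σ2 onset /l/, coda /∅/ ok → licit
ke — σ1 onset /k/, coda /∅/ ok → licit
zfse — violates constraint 2: syllable 1 onset /zfs/ has 3 consonants (> 2) → illicit
te — σ1 onset /t/, coda /∅/ ok → licit
fa — σ1 onset /f/, coda /∅/ ok → licit

zfse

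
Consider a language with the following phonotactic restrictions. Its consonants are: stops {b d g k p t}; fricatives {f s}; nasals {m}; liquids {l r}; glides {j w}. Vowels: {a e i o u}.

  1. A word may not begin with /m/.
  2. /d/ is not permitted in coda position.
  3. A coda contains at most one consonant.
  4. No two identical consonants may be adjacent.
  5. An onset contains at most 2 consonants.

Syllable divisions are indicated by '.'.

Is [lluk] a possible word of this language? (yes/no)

no

[lluk] — violates constraint 4: adjacent identical consonants /ll/ → ill-formed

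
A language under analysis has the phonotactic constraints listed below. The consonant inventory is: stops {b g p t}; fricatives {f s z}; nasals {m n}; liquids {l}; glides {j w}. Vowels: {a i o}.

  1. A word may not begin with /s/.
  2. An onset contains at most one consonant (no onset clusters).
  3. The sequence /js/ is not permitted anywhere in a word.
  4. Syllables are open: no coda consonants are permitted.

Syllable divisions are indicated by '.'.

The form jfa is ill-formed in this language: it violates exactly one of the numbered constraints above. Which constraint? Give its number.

2

jfa: syllable 1 onset /jf/ has 2 consonants (> 1).
This is a violation of constraint 2: "An onset contains at most one consonant (no onset clusters)."
The remaining constraints (1, 3, 4) are satisfied.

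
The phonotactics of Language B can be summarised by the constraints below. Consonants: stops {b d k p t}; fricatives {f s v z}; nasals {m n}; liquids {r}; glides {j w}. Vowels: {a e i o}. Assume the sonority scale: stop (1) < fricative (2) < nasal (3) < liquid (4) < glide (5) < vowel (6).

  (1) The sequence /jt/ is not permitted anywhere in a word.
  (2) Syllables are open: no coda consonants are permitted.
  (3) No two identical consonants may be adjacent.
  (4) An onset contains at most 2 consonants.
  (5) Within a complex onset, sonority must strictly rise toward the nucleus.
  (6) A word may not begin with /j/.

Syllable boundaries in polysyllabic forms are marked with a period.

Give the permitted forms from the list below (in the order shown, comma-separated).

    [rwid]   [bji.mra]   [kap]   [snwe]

[rwid] — violates constraint 2: syllable 1 coda /d/ has 1 consonant (> 0) → not permitted
[bji.mra] — σ1 onset /bj/ (1→5 rises), coda /∅/ ok; σ2 onset /mr/ (3→4 rises), coda /∅/ ok → permitted
[kap] — violates constraint 2: syllable 1 coda /p/ has 1 consonant (> 0) → not permitted
[snwe] — violates constraint 4: syllable 1 onset /snw/ has 3 consonants (> 2) → not permitted

[bji.mra]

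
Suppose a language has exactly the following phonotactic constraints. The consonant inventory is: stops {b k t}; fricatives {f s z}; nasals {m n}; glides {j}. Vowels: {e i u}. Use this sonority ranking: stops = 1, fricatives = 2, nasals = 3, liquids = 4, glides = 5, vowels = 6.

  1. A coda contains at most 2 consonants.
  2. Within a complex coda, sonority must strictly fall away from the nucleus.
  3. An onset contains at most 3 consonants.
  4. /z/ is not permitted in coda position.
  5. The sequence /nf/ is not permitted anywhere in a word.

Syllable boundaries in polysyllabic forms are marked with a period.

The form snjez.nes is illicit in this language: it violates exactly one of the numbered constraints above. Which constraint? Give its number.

snjez.nes: syllable 1 coda contains /z/.
This is a violation of constraint 4: "/z/ is not permitted in coda position."
The remaining constraints (1, 2, 3, 5) are satisfied.

4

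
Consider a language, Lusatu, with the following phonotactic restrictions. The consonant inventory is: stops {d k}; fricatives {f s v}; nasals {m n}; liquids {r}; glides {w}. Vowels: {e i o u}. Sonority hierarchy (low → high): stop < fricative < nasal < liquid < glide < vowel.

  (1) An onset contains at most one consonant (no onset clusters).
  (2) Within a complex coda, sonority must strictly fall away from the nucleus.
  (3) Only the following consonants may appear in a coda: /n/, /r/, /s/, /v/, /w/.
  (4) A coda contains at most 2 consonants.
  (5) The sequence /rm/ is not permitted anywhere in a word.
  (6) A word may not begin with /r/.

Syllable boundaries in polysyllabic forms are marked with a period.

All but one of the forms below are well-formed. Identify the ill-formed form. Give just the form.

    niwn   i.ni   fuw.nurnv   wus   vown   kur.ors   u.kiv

fuw.nurnv

niwn — σ1 onset /n/, coda /wn/ (5→3 falls) ok → well-formed
i.ni — σ1 onset /∅/, coda /∅/ ok; σ2 onset /n/, coda /∅/ ok → well-formed
fuw.nurnv — violates constraint 4: syllable 2 coda /rnv/ has 3 consonants (> 2) → ill-formed
wus — σ1 onset /w/, coda /s/ ok → well-formed
vown — σ1 onset /v/, coda /wn/ (5→3 falls) ok → well-formed
kur.ors — σ1 onset /k/, coda /r/ ok; σ2 onset /∅/, coda /rs/ (4→2 falls) ok → well-formed
u.kiv — σ1 onset /∅/, coda /∅/ ok; σ2 onset /k/, coda /v/ ok → well-formed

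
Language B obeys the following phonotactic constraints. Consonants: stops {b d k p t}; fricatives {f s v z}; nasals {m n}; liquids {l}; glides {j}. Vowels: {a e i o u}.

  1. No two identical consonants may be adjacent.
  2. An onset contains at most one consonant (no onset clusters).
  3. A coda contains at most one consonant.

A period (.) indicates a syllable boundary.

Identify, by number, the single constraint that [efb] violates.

3

[efb]: syllable 1 coda /fb/ has 2 consonants (> 1).
This is a violation of constraint 3: "A coda contains at most one consonant."
The remaining constraints (1, 2) are satisfied.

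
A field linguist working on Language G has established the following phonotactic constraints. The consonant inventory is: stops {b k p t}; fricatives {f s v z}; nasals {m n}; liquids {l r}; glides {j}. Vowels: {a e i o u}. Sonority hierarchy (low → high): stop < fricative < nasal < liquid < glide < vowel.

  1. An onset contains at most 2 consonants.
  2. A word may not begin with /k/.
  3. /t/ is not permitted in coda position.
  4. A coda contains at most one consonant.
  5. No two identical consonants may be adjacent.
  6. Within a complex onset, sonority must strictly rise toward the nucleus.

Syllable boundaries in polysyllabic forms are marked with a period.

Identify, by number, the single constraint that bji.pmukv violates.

bji.pmukv: syllable 2 coda /kv/ has 2 consonants (> 1).
This is a violation of constraint 4: "A coda contains at most one consonant."
The remaining constraints (1, 2, 3, 5, 6) are satisfied.

4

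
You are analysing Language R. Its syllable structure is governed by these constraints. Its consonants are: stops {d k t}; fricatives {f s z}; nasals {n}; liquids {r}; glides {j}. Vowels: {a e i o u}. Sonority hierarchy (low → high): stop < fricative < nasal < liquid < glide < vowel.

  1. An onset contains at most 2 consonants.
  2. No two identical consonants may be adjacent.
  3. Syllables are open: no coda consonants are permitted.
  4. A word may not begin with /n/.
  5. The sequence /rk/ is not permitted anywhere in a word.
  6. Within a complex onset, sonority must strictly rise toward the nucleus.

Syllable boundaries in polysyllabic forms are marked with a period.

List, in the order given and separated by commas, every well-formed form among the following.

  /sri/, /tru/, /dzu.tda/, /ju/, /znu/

/sri/ — σ1 onset /sr/ (2→4 rises), coda /∅/ ok → well-formed
/tru/ — σ1 onset /tr/ (1→4 rises), coda /∅/ ok → well-formed
/dzu.tda/ — violates constraint 6: syllable 2 onset /td/: /t/ (stop, 1) → /d/ (stop, 1) does not rise → ill-formed
/ju/ — σ1 onset /j/, coda /∅/ ok → well-formed
/znu/ — σ1 onset /zn/ (2→3 rises), coda /∅/ ok → well-formed

/sri/, /tru/, /ju/, /znu/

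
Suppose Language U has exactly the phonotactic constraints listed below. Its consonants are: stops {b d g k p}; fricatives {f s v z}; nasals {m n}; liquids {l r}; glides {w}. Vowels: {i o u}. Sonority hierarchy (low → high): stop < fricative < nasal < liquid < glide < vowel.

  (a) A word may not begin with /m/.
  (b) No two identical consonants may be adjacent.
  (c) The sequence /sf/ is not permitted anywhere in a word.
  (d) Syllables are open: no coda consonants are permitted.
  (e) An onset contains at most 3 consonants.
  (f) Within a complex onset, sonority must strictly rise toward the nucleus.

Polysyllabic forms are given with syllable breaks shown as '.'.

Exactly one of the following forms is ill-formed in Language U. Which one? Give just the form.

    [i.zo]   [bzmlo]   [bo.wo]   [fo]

[i.zo] — σ1 onset /∅/, coda /∅/ ok; σ2 onset /z/, coda /∅/ ok → well-formed
[bzmlo] — violates constraint (e): syllable 1 onset /bzml/ has 4 consonants (> 3) → ill-formed
[bo.wo] — σ1 onset /b/, coda /∅/ ok; σ2 onset /w/, coda /∅/ ok → well-formed
[fo] — σ1 onset /f/, coda /∅/ ok → well-formed

[bzmlo]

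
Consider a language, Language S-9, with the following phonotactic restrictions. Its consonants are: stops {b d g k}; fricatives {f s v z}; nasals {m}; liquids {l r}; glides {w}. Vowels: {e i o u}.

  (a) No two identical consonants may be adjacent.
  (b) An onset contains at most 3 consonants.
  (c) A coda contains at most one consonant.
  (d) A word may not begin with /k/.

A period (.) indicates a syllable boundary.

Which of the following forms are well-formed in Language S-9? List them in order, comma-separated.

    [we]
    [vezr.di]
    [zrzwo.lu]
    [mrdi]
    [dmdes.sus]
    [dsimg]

[we], [mrdi]

[we] — σ1 onset /w/, coda /∅/ ok → well-formed
[vezr.di] — violates constraint (c): syllable 1 coda /zr/ has 2 consonants (> 1) → ill-formed
[zrzwo.lu] — violates constraint (b): syllable 1 onset /zrzw/ has 4 consonants (> 3) → ill-formed
[mrdi] — σ1 onset /mrd/ (3C), coda /∅/ ok → well-formed
[dmdes.sus] — violates constraint (a): adjacent identical consonants /ss/ → ill-formed
[dsimg] — violates constraint (c): syllable 1 coda /mg/ has 2 consonants (> 1) → ill-formed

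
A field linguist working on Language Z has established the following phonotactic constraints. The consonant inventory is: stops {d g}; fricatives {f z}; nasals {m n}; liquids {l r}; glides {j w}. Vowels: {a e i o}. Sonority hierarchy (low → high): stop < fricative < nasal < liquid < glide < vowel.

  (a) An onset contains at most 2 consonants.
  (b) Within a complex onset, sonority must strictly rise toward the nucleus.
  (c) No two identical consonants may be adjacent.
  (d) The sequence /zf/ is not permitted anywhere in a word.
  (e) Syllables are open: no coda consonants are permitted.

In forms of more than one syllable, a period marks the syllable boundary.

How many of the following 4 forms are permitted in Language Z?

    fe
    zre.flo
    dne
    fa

4

fe — σ1 onset /f/, coda /∅/ ok → permitted
zre.flo — σ1 onset /zr/ (2→4 rises), coda /∅/ ok; σ2 onset /fl/ (2→4 rises), coda /∅/ ok → permitted
dne — σ1 onset /dn/ (1→3 rises), coda /∅/ ok → permitted
fa — σ1 onset /f/, coda /∅/ ok → permitted
Permitted: fe, zre.flo, dne, fa → 4.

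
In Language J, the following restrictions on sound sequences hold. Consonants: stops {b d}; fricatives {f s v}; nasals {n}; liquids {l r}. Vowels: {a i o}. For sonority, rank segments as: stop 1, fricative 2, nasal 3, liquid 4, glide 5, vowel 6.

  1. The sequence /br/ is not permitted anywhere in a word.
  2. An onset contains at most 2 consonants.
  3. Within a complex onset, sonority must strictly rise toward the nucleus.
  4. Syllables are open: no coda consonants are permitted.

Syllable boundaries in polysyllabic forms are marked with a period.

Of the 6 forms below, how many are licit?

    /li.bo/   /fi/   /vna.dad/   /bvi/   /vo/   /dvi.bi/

5

/li.bo/ — σ1 onset /l/, coda /∅/ ok; σ2 onset /b/, coda /∅/ ok → licit
/fi/ — σ1 onset /f/, coda /∅/ ok → licit
/vna.dad/ — violates constraint 4: syllable 2 coda /d/ has 1 consonant (> 0) → illicit
/bvi/ — σ1 onset /bv/ (1→2 rises), coda /∅/ ok → licit
/vo/ — σ1 onset /v/, coda /∅/ ok → licit
/dvi.bi/ — σ1 onset /dv/ (1→2 rises), coda /∅/ ok; σ2 onset /b/, coda /∅/ ok → licit
Licit: /li.bo/, /fi/, /bvi/, /vo/, /dvi.bi/ → 5.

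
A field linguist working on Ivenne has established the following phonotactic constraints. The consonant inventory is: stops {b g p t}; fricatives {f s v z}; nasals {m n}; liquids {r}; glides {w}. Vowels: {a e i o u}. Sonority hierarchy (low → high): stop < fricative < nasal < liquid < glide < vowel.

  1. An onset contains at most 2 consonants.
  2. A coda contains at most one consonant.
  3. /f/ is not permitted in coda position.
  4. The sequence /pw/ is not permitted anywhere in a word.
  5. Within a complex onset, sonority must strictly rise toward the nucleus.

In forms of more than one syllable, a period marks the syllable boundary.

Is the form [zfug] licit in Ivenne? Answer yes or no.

no

[zfug] — violates constraint 5: syllable 1 onset /zf/: /z/ (fricative, 2) → /f/ (fricative, 2) does not rise → illicit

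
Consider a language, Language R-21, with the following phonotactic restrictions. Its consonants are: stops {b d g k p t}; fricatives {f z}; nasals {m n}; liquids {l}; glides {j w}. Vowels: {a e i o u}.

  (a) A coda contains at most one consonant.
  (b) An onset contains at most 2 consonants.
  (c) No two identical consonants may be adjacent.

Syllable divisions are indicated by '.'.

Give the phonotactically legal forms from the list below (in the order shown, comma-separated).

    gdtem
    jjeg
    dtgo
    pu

pu

gdtem — violates constraint (b): syllable 1 onset /gdt/ has 3 consonants (> 2) → phonotactically illegal
jjeg — violates constraint (c): adjacent identical consonants /jj/ → phonotactically illegal
dtgo — violates constraint (b): syllable 1 onset /dtg/ has 3 consonants (> 2) → phonotactically illegal
pu — σ1 onset /p/, coda /∅/ ok → phonotactically legal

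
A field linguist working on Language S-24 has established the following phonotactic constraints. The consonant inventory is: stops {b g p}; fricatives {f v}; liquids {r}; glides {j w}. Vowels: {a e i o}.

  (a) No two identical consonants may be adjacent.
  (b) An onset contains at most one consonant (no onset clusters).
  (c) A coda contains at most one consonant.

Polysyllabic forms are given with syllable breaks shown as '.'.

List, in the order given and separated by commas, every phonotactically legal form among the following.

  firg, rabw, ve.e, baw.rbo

firg — violates constraint (c): syllable 1 coda /rg/ has 2 consonants (> 1) → phonotactically illegal
rabw — violates constraint (c): syllable 1 coda /bw/ has 2 consonants (> 1) → phonotactically illegal
ve.e — σ1 onset /v/, coda /∅/ ok; σ2 onset /∅/, coda /∅/ ok → phonotactically legal
baw.rbo — violates constraint (b): syllable 2 onset /rb/ has 2 consonants (> 1) → phonotactically illegal

ve.e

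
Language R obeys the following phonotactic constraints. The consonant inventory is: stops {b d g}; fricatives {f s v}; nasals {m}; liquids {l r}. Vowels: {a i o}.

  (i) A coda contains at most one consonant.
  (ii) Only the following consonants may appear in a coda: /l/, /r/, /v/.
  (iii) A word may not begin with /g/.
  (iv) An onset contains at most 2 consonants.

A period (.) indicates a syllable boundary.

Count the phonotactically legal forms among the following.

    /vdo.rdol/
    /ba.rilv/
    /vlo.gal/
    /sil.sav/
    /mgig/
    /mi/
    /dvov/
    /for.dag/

5

/vdo.rdol/ — σ1 onset /vd/ (2C), coda /∅/ ok; σ2 onset /rd/ (2C), coda /l/ ok → phonotactically legal
/ba.rilv/ — violates constraint (i): syllable 2 coda /lv/ has 2 consonants (> 1) → phonotactically illegal
/vlo.gal/ — σ1 onset /vl/ (2C), coda /∅/ ok; σ2 onset /g/, coda /l/ ok → phonotactically legal
/sil.sav/ — σ1 onset /s/, coda /l/ ok; σ2 onset /s/, coda /v/ ok → phonotactically legal
/mgig/ — violates constraint (ii): syllable 1 coda contains /g/, which is not a licensed coda consonant → phonotactically illegal
/mi/ — σ1 onset /m/, coda /∅/ ok → phonotactically legal
/dvov/ — σ1 onset /dv/ (2C), coda /v/ ok → phonotactically legal
/for.dag/ — violates constraint (ii): syllable 2 coda contains /g/, which is not a licensed coda consonant → phonotactically illegal
Phonotactically legal: /vdo.rdol/, /vlo.gal/, /sil.sav/, /mi/, /dvov/ → 5.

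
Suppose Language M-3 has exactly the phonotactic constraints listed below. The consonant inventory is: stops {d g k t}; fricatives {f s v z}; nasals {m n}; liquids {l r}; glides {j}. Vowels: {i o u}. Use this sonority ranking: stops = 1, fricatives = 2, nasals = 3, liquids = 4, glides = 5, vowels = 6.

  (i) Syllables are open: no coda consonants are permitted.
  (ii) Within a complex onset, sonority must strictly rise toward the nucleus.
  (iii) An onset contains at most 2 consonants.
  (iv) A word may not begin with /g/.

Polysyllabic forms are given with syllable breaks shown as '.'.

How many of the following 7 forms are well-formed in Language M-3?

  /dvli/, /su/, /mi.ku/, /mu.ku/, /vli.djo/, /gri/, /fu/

/dvli/ — violates constraint (iii): syllable 1 onset /dvl/ has 3 consonants (> 2) → ill-formed
/su/ — σ1 onset /s/, coda /∅/ ok → well-formed
/mi.ku/ — σ1 onset /m/, coda /∅/ ok; σ2 onset /k/, coda /∅/ ok → well-formed
/mu.ku/ — σ1 onset /m/, coda /∅/ ok; σ2 onset /k/, coda /∅/ ok → well-formed
/vli.djo/ — σ1 onset /vl/ (2→4 rises), coda /∅/ ok; σ2 onset /dj/ (1→5 rises), coda /∅/ ok → well-formed
/gri/ — violates constraint (iv): word begins with /g/ → ill-formed
/fu/ — σ1 onset /f/, coda /∅/ ok → well-formed
Well-formed: /su/, /mi.ku/, /mu.ku/, /vli.djo/, /fu/ → 5.

5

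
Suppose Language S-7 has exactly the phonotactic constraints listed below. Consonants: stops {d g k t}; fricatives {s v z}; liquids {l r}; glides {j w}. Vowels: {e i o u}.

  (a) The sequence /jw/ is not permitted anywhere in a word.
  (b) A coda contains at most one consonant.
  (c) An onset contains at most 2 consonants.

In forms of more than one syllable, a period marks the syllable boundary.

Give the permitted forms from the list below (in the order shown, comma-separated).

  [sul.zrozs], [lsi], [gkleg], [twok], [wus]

[lsi], [twok], [wus]

[sul.zrozs] — violates constraint (b): syllable 2 coda /zs/ has 2 consonants (> 1) → not permitted
[lsi] — σ1 onset /ls/ (2C), coda /∅/ ok → permitted
[gkleg] — violates constraint (c): syllable 1 onset /gkl/ has 3 consonants (> 2) → not permitted
[twok] — σ1 onset /tw/ (2C), coda /k/ ok → permitted
[wus] — σ1 onset /w/, coda /s/ ok → permitted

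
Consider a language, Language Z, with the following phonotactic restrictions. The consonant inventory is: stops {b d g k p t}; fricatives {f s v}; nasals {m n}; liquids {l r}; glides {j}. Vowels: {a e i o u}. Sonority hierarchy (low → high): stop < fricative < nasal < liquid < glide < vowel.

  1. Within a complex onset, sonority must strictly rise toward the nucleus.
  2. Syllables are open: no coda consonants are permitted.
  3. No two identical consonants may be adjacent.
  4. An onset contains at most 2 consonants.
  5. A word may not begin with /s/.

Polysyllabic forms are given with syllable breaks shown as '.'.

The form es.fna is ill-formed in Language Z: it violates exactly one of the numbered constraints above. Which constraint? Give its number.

2

es.fna: syllable 1 coda /s/ has 1 consonant (> 0).
This is a violation of constraint 2: "Syllables are open: no coda consonants are permitted."
The remaining constraints (1, 3, 4, 5) are satisfied.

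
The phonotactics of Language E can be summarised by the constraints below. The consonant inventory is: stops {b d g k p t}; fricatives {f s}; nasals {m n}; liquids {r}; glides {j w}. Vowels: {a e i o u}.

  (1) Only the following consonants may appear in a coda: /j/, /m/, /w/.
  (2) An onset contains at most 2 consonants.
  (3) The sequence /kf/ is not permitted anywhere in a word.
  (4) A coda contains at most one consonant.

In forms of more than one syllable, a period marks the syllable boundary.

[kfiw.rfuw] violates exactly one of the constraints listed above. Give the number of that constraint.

[kfiw.rfuw]: contains banned sequence /kf/.
This is a violation of constraint 3: "The sequence /kf/ is not permitted anywhere in a word."
The remaining constraints (1, 2, 4) are satisfied.

3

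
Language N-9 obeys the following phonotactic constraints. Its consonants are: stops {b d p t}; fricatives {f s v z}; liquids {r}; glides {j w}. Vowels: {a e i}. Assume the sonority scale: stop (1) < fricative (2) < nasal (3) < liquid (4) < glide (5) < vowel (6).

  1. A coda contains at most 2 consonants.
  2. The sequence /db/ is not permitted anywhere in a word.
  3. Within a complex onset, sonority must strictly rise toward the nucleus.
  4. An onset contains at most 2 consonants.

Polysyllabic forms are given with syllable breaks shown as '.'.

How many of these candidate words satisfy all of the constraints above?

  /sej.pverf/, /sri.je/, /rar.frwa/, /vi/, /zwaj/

/sej.pverf/ — σ1 onset /s/, coda /j/ ok; σ2 onset /pv/ (1→2 rises), coda /rf/ (2C) ok → licit
/sri.je/ — σ1 onset /sr/ (2→4 rises), coda /∅/ ok; σ2 onset /j/, coda /∅/ ok → licit
/rar.frwa/ — violates constraint 4: syllable 2 onset /frw/ has 3 consonants (> 2) → illicit
/vi/ — σ1 onset /v/, coda /∅/ ok → licit
/zwaj/ — σ1 onset /zw/ (2→5 rises), coda /j/ ok → licit
Licit: /sej.pverf/, /sri.je/, /vi/, /zwaj/ → 4.

4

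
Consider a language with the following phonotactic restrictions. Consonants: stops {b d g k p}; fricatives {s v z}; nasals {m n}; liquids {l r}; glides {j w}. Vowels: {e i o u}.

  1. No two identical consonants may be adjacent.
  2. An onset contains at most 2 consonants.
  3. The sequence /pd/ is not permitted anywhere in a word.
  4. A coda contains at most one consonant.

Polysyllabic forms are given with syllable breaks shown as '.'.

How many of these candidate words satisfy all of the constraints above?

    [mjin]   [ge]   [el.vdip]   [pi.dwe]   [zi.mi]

[mjin] — σ1 onset /mj/ (2C), coda /n/ ok → well-formed
[ge] — σ1 onset /g/, coda /∅/ ok → well-formed
[el.vdip] — σ1 onset /∅/, coda /l/ ok; σ2 onset /vd/ (2C), coda /p/ ok → well-formed
[pi.dwe] — σ1 onset /p/, coda /∅/ ok; σ2 onset /dw/ (2C), coda /∅/ ok → well-formed
[zi.mi] — σ1 onset /z/, coda /∅/ ok; σ2 onset /m/, coda /∅/ ok → well-formed
Well-formed: [mjin], [ge], [el.vdip], [pi.dwe], [zi.mi] → 5.

5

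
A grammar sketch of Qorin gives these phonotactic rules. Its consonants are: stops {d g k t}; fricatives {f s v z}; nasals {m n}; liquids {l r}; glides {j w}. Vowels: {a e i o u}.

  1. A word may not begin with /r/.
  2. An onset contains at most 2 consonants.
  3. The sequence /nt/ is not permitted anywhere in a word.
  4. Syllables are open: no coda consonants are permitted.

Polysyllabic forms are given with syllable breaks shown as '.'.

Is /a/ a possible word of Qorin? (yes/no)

yes

/a/ — σ1 onset /∅/, coda /∅/ ok → permitted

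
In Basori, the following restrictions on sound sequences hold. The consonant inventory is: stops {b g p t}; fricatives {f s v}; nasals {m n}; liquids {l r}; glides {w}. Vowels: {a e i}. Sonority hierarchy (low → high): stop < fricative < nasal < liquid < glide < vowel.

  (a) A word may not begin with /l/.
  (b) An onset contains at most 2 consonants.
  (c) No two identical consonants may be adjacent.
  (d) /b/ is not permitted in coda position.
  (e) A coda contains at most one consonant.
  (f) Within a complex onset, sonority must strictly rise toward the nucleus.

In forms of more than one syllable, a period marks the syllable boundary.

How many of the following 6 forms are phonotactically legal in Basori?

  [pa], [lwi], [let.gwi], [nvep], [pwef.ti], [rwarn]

2

[pa] — σ1 onset /p/, coda /∅/ ok → phonotactically legal
[lwi] — violates constraint (a): word begins with /l/ → phonotactically illegal
[let.gwi] — violates constraint (a): word begins with /l/ → phonotactically illegal
[nvep] — violates constraint (f): syllable 1 onset /nv/: /n/ (nasal, 3) → /v/ (fricative, 2) does not rise → phonotactically illegal
[pwef.ti] — σ1 onset /pw/ (1→5 rises), coda /f/ ok; σ2 onset /t/, coda /∅/ ok → phonotactically legal
[rwarn] — violates constraint (e): syllable 1 coda /rn/ has 2 consonants (> 1) → phonotactically illegal
Phonotactically legal: [pa], [pwef.ti] → 2.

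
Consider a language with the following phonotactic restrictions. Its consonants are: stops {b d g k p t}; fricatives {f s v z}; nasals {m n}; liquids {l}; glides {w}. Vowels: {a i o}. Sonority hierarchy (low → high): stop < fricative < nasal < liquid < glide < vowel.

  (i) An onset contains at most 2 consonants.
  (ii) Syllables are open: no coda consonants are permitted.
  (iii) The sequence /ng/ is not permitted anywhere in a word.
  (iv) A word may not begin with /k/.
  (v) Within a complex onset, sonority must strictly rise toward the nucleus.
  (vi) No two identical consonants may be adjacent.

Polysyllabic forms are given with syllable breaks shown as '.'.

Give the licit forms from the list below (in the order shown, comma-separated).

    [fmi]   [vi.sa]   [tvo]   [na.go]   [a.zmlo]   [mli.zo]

[fmi], [vi.sa], [tvo], [na.go], [mli.zo]

[fmi] — σ1 onset /fm/ (2→3 rises), coda /∅/ ok → licit
[vi.sa] — σ1 onset /v/, coda /∅/ ok; σ2 onset /s/, coda /∅/ ok → licit
[tvo] — σ1 onset /tv/ (1→2 rises), coda /∅/ ok → licit
[na.go] — σ1 onset /n/, coda /∅/ ok; σ2 onset /g/, coda /∅/ ok → licit
[a.zmlo] — violates constraint (i): syllable 2 onset /zml/ has 3 consonants (> 2) → illicit
[mli.zo] — σ1 onset /ml/ (3→4 rises), coda /∅/ ok; σ2 onset /z/, coda /∅/ ok → licit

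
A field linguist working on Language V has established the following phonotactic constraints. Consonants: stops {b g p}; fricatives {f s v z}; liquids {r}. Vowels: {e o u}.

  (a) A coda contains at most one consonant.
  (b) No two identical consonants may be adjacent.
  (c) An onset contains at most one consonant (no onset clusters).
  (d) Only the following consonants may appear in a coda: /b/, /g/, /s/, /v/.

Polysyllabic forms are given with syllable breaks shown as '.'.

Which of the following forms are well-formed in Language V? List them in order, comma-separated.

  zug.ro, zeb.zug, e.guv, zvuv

zug.ro — σ1 onset /z/, coda /g/ ok; σ2 onset /r/, coda /∅/ ok → well-formed
zeb.zug — σ1 onset /z/, coda /b/ ok; σ2 onset /z/, coda /g/ ok → well-formed
e.guv — σ1 onset /∅/, coda /∅/ ok; σ2 onset /g/, coda /v/ ok → well-formed
zvuv — violates constraint (c): syllable 1 onset /zv/ has 2 consonants (> 1) → ill-formed

zug.ro, zeb.zug, e.guv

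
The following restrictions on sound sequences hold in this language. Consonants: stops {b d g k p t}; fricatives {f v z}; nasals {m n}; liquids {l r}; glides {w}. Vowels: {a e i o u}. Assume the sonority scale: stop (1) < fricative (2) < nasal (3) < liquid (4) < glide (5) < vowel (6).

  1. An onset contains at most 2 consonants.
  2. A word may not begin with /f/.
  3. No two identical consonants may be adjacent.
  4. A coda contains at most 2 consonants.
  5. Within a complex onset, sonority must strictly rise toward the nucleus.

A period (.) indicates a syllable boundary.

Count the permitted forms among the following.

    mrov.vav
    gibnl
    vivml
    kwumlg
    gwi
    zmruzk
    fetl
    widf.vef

mrov.vav — violates constraint 3: adjacent identical consonants /vv/ → not permitted
gibnl — violates constraint 4: syllable 1 coda /bnl/ has 3 consonants (> 2) → not permitted
vivml — violates constraint 4: syllable 1 coda /vml/ has 3 consonants (> 2) → not permitted
kwumlg — violates constraint 4: syllable 1 coda /mlg/ has 3 consonants (> 2) → not permitted
gwi — σ1 onset /gw/ (1→5 rises), coda /∅/ ok → permitted
zmruzk — violates constraint 1: syllable 1 onset /zmr/ has 3 consonants (> 2) → not permitted
fetl — violates constraint 2: word begins with /f/ → not permitted
widf.vef — σ1 onset /w/, coda /df/ (2C) ok; σ2 onset /v/, coda /f/ ok → permitted
Permitted: gwi, widf.vef → 2.

2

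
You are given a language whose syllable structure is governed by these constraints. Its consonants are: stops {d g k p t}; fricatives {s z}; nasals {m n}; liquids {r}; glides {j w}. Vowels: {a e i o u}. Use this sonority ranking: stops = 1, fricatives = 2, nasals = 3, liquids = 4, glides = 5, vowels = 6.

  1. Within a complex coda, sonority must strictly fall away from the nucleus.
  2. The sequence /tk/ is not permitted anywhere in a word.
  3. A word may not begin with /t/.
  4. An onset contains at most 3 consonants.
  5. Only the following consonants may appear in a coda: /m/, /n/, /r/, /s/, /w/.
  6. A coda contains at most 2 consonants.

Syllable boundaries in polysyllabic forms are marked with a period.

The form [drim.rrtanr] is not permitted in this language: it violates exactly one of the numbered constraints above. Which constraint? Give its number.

[drim.rrtanr]: syllable 2 coda /nr/: /n/ (nasal, 3) → /r/ (liquid, 4) does not fall.
This is a violation of constraint 1: "Within a complex coda, sonority must strictly fall away from the nucleus."
The remaining constraints (2, 3, 4, 5, 6) are satisfied.

1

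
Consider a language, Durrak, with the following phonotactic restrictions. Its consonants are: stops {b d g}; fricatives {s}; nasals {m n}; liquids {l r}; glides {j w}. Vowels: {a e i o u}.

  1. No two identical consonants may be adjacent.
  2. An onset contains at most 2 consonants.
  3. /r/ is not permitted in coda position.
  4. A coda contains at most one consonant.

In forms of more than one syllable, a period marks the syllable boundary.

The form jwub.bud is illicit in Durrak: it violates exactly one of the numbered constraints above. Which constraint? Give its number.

1

jwub.bud: adjacent identical consonants /bb/.
This is a violation of constraint 1: "No two identical consonants may be adjacent."
The remaining constraints (2, 3, 4) are satisfied.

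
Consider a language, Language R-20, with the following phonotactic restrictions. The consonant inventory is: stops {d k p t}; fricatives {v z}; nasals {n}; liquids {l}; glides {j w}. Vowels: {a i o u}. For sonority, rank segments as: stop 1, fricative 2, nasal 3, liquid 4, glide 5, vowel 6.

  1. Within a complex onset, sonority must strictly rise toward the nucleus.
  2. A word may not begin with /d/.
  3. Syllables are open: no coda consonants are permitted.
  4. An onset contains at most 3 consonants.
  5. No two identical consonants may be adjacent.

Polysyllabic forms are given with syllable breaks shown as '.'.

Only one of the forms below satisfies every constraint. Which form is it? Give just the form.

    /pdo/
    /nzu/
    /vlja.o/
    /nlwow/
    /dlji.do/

/pdo/ — violates constraint 1: syllable 1 onset /pd/: /p/ (stop, 1) → /d/ (stop, 1) does not rise → illicit
/nzu/ — violates constraint 1: syllable 1 onset /nz/: /n/ (nasal, 3) → /z/ (fricative, 2) does not rise → illicit
/vlja.o/ — σ1 onset /vlj/ (2→4→5 rises), coda /∅/ ok; σ2 onset /∅/, coda /∅/ ok → licit
/nlwow/ — violates constraint 3: syllable 1 coda /w/ has 1 consonant (> 0) → illicit
/dlji.do/ — violates constraint 2: word begins with /d/ → illicit

/vlja.o/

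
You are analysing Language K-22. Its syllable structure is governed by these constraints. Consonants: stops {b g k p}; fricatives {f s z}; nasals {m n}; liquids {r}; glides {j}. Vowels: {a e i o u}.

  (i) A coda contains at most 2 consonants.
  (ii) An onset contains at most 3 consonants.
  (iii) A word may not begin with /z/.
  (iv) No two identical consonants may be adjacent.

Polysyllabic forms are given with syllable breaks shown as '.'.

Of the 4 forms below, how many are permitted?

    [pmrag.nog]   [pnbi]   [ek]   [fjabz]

4

[pmrag.nog] — σ1 onset /pmr/ (3C), coda /g/ ok; σ2 onset /n/, coda /g/ ok → permitted
[pnbi] — σ1 onset /pnb/ (3C), coda /∅/ ok → permitted
[ek] — σ1 onset /∅/, coda /k/ ok → permitted
[fjabz] — σ1 onset /fj/ (2C), coda /bz/ (2C) ok → permitted
Permitted: [pmrag.nog], [pnbi], [ek], [fjabz] → 4.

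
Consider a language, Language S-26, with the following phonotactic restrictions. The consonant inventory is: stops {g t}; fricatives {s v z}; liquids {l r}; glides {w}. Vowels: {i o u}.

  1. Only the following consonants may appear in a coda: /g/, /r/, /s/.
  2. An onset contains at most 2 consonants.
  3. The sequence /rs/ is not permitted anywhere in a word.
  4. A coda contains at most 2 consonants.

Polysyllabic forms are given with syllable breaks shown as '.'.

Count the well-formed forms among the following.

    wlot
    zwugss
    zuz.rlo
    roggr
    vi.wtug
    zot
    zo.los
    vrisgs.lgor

2

wlot — violates constraint 1: syllable 1 coda contains /t/, which is not a licensed coda consonant → ill-formed
zwugss — violates constraint 4: syllable 1 coda /gss/ has 3 consonants (> 2) → ill-formed
zuz.rlo — violates constraint 1: syllable 1 coda contains /z/, which is not a licensed coda consonant → ill-formed
roggr — violates constraint 4: syllable 1 coda /ggr/ has 3 consonants (> 2) → ill-formed
vi.wtug — σ1 onset /v/, coda /∅/ ok; σ2 onset /wt/ (2C), coda /g/ ok → well-formed
zot — violates constraint 1: syllable 1 coda contains /t/, which is not a licensed coda consonant → ill-formed
zo.los — σ1 onset /z/, coda /∅/ ok; σ2 onset /l/, coda /s/ ok → well-formed
vrisgs.lgor — violates constraint 4: syllable 1 coda /sgs/ has 3 consonants (> 2) → ill-formed
Well-formed: vi.wtug, zo.los → 2.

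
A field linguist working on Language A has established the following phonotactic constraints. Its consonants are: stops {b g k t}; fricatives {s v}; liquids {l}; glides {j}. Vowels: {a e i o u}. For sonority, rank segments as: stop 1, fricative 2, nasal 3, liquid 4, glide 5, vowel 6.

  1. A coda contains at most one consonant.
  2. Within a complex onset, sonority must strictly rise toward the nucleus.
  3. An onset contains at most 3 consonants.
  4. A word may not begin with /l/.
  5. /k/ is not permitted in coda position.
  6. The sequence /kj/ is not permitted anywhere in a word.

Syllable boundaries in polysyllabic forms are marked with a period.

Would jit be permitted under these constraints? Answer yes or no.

yes

jit — σ1 onset /j/, coda /t/ ok → permitted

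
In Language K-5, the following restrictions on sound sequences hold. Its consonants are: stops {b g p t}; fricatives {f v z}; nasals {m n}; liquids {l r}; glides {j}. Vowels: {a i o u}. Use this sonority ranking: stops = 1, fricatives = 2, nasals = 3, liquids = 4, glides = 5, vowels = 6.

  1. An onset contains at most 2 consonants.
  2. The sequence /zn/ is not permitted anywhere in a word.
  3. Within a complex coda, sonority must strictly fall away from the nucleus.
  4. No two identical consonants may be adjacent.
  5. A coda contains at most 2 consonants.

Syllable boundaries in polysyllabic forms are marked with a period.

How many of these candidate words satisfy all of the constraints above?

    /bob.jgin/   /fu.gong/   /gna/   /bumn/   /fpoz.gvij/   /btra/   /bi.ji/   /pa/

/bob.jgin/ — σ1 onset /b/, coda /b/ ok; σ2 onset /jg/ (2C), coda /n/ ok → well-formed
/fu.gong/ — σ1 onset /f/, coda /∅/ ok; σ2 onset /g/, coda /ng/ (3→1 falls) ok → well-formed
/gna/ — σ1 onset /gn/ (2C), coda /∅/ ok → well-formed
/bumn/ — violates constraint 3: syllable 1 coda /mn/: /m/ (nasal, 3) → /n/ (nasal, 3) does not fall → ill-formed
/fpoz.gvij/ — σ1 onset /fp/ (2C), coda /z/ ok; σ2 onset /gv/ (2C), coda /j/ ok → well-formed
/btra/ — violates constraint 1: syllable 1 onset /btr/ has 3 consonants (> 2) → ill-formed
/bi.ji/ — σ1 onset /b/, coda /∅/ ok; σ2 onset /j/, coda /∅/ ok → well-formed
/pa/ — σ1 onset /p/, coda /∅/ ok → well-formed
Well-formed: /bob.jgin/, /fu.gong/, /gna/, /fpoz.gvij/, /bi.ji/, /pa/ → 6.

6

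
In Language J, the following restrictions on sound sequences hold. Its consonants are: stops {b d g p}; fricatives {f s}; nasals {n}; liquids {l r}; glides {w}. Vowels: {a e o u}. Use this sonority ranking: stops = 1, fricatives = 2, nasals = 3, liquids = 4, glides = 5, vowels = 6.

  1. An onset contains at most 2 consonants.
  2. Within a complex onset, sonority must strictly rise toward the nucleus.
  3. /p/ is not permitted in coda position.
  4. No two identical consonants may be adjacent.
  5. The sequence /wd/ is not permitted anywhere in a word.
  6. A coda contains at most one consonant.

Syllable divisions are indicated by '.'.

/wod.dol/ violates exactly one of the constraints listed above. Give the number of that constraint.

4

/wod.dol/: adjacent identical consonants /dd/.
This is a violation of constraint 4: "No two identical consonants may be adjacent."
The remaining constraints (1, 2, 3, 5, 6) are satisfied.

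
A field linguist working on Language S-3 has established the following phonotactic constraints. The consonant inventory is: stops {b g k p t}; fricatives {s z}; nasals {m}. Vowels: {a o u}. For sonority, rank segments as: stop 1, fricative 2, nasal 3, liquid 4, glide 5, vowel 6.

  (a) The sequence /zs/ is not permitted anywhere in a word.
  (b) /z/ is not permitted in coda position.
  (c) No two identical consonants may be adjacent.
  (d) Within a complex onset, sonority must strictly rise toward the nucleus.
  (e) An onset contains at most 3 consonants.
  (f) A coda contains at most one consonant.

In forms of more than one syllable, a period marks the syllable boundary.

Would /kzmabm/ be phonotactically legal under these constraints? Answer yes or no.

no

/kzmabm/ — violates constraint (f): syllable 1 coda /bm/ has 2 consonants (> 1) → phonotactically illegal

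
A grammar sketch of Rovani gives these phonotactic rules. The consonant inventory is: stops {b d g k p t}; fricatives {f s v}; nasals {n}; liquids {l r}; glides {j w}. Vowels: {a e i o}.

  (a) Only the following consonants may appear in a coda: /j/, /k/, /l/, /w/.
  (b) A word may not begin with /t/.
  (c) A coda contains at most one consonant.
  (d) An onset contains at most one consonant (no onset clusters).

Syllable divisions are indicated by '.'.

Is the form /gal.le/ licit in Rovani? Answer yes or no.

yes

/gal.le/ — σ1 onset /g/, coda /l/ ok; σ2 onset /l/, coda /∅/ ok → licit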